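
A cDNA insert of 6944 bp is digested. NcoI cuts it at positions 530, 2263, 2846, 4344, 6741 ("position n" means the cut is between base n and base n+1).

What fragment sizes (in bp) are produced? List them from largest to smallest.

2397, 1733, 1498, 583, 530, 203 bp

Linear molecule, 5 cuts → 6 fragments:
  530 − 0 = 530 bp
  2263 − 530 = 1733 bp
  2846 − 2263 = 583 bp
  4344 − 2846 = 1498 bp
  6741 − 4344 = 2397 bp
  6944 − 6741 = 203 bp
Sorted largest to smallest: 2397, 1733, 1498, 583, 530, 203 bp.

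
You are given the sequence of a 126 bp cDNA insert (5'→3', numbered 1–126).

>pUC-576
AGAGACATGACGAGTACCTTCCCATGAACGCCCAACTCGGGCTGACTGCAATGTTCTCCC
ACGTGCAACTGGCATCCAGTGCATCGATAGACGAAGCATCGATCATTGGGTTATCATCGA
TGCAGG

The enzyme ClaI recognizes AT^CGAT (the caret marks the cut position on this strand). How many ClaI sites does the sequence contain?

3

ATCGAT occurs starting at positions 83, 98, 116.
ClaI cuts at 3 sites.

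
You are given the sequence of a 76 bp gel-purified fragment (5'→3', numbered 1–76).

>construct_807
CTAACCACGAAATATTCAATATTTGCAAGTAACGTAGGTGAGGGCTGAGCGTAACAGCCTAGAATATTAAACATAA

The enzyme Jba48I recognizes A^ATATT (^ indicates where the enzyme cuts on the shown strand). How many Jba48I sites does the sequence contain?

AATATT occurs starting at positions 11, 18, 63.
Jba48I cuts at 3 sites.

3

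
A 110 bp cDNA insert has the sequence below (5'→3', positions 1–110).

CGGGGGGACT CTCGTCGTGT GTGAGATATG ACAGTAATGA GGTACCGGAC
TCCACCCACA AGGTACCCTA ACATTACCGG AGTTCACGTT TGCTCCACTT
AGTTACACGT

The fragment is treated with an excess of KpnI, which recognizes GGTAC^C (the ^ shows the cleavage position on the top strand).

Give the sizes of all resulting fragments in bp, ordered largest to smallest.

KpnI sites (GGTACC) start at positions 41, 62.
KpnI cuts after base 5 of each site (before the last base), so after positions 45, 66.
Linear molecule, 2 cuts → 3 fragments:
  1–45 → 45 bp
  46–66 → 21 bp
  67–110 → 44 bp
Sorted largest to smallest: 45, 44, 21 bp.

45, 44, 21 bp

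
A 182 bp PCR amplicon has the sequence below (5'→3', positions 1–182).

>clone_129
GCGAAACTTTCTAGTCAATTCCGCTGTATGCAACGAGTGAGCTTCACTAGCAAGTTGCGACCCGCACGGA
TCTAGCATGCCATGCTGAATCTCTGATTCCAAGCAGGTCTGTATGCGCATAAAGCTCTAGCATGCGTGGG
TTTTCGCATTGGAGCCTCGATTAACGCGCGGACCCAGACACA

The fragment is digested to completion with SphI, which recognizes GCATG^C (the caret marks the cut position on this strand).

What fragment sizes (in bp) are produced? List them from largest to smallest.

SphI sites (GCATGC) start at positions 75, 130.
SphI cuts after base 5 of each site (before the last base), so after positions 79, 134.
Linear molecule, 2 cuts → 3 fragments:
  1–79 → 79 bp
  80–134 → 55 bp
  135–182 → 48 bp
Sorted largest to smallest: 79, 55, 48 bp.

79, 55, 48 bp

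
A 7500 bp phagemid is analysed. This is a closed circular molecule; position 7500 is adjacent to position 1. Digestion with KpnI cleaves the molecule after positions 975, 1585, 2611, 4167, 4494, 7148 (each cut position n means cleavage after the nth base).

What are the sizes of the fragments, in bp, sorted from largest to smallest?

2654, 1556, 1327, 1026, 610, 327 bp

Circular molecule, 6 cuts → 6 fragments:
  1585 − 975 = 610 bp
  2611 − 1585 = 1026 bp
  4167 − 2611 = 1556 bp
  4494 − 4167 = 327 bp
  7148 − 4494 = 2654 bp
  wrap: 7500 − 7148 + 975 = 1327 bp
Sorted largest to smallest: 2654, 1556, 1327, 1026, 610, 327 bp.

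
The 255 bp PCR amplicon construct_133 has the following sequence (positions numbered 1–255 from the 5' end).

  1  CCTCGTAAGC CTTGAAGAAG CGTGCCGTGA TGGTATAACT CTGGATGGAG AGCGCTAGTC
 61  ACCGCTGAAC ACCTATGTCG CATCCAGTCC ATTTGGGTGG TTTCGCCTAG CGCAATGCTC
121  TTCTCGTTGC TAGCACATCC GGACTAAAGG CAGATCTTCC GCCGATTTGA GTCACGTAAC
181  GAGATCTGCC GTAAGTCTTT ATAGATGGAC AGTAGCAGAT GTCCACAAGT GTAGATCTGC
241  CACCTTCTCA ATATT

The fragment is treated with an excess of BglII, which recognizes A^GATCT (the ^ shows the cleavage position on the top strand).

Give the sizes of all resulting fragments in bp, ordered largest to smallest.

BglII sites (AGATCT) start at positions 152, 182, 233.
BglII cuts after the first base of each site, so after positions 152, 182, 233.
Linear molecule, 3 cuts → 4 fragments:
  1–152 → 152 bp
  153–182 → 30 bp
  183–233 → 51 bp
  234–255 → 22 bp
Sorted largest to smallest: 152, 51, 30, 22 bp.

152, 51, 30, 22 bp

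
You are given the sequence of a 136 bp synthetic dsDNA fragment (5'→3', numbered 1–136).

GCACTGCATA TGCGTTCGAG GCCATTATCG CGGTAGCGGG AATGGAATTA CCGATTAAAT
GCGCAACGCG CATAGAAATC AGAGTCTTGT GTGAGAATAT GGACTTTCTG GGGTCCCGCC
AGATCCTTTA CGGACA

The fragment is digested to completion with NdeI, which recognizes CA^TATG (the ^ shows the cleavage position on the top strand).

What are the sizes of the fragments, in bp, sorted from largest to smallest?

The NdeI site (CATATG) starts at position 7.
NdeI cuts after base 2 of each site, so after position 8.
Linear molecule, 1 cut → 2 fragments:
  1–8 → 8 bp
  9–136 → 128 bp
Sorted largest to smallest: 128, 8 bp.

128, 8 bp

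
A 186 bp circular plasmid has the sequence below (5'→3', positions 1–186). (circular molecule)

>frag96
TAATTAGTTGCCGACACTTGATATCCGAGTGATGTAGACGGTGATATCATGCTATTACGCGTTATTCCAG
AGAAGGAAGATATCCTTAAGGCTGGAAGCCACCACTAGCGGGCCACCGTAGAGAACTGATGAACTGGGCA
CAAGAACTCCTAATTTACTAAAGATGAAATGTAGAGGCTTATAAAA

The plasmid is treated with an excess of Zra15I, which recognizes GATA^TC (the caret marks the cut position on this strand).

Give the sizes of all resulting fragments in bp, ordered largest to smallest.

127, 36, 23 bp

Zra15I sites (GATATC) start at positions 20, 43, 79.
Zra15I cuts after base 4 of each site, so after positions 23, 46, 82.
Circular molecule, 3 cuts → 3 fragments:
  24–46 → 23 bp
  47–82 → 36 bp
  83–186 then 1–23 → 104 + 23 = 127 bp
Sorted largest to smallest: 127, 36, 23 bp.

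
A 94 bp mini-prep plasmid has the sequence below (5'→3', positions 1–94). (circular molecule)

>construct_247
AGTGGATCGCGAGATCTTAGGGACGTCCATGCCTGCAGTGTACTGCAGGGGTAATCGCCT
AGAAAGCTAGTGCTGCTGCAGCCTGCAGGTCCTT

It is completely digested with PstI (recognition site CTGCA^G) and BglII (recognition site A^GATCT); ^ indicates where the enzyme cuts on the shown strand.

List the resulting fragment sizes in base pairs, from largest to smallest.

PstI sites (CTGCAG) start at positions 33, 43, 76, 83.
PstI cuts after base 5 of each site (before the last base), so after positions 37, 47, 80, 87.
The BglII site (AGATCT) starts at position 12.
BglII cuts after the first base of each site, so after position 12.
Combined cut positions: 12, 37, 47, 80, 87.
Circular molecule, 5 cuts → 5 fragments:
  13–37 → 25 bp
  38–47 → 10 bp
  48–80 → 33 bp
  81–87 → 7 bp
  88–94 then 1–12 → 7 + 12 = 19 bp
Sorted largest to smallest: 33, 25, 19, 10, 7 bp.

33, 25, 19, 10, 7 bp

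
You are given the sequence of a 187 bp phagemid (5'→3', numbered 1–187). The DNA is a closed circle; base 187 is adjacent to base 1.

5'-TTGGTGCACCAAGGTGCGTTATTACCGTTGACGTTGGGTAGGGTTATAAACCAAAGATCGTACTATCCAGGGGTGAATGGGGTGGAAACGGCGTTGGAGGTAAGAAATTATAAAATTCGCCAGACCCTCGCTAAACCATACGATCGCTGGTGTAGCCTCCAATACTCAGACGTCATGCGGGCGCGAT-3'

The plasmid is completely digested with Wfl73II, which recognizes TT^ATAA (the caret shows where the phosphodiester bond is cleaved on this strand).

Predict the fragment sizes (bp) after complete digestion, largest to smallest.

Wfl73II sites (TTATAA) start at positions 44, 108.
Wfl73II cuts after base 2 of each site, so after positions 45, 109.
Circular molecule, 2 cuts → 2 fragments:
  46–109 → 64 bp
  110–187 then 1–45 → 78 + 45 = 123 bp
Sorted largest to smallest: 123, 64 bp.

123, 64 bp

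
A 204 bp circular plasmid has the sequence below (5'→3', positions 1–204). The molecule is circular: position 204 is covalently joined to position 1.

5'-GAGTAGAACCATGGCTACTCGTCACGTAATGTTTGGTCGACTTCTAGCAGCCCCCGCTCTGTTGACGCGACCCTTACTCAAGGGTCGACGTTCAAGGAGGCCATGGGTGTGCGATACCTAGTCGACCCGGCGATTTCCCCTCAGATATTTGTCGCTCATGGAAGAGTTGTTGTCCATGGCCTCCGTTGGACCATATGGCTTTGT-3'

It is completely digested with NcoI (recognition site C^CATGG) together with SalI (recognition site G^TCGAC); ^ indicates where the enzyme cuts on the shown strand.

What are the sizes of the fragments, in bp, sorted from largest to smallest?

53, 48, 39, 27, 20, 17 bp

NcoI sites (CCATGG) start at positions 9, 101, 174.
NcoI cuts after the first base of each site, so after positions 9, 101, 174.
SalI sites (GTCGAC) start at positions 36, 84, 121.
SalI cuts after the first base of each site, so after positions 36, 84, 121.
Combined cut positions: 9, 36, 84, 101, 121, 174.
Circular molecule, 6 cuts → 6 fragments:
  10–36 → 27 bp
  37–84 → 48 bp
  85–101 → 17 bp
  102–121 → 20 bp
  122–174 → 53 bp
  175–204 then 1–9 → 30 + 9 = 39 bp
Sorted largest to smallest: 53, 48, 39, 27, 20, 17 bp.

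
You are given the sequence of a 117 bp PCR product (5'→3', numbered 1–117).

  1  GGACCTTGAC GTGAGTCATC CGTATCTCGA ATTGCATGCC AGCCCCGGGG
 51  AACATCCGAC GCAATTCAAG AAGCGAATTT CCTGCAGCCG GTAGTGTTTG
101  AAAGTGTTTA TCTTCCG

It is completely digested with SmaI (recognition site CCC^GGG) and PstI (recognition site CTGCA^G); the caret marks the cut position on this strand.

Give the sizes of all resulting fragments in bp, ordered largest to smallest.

The SmaI site (CCCGGG) starts at position 44.
SmaI cuts after base 3 of each site, so after position 46.
The PstI site (CTGCAG) starts at position 82.
PstI cuts after base 5 of each site (before the last base), so after position 86.
Combined cut positions: 46, 86.
Linear molecule, 2 cuts → 3 fragments:
  1–46 → 46 bp
  47–86 → 40 bp
  87–117 → 31 bp
Sorted largest to smallest: 46, 40, 31 bp.

46, 40, 31 bp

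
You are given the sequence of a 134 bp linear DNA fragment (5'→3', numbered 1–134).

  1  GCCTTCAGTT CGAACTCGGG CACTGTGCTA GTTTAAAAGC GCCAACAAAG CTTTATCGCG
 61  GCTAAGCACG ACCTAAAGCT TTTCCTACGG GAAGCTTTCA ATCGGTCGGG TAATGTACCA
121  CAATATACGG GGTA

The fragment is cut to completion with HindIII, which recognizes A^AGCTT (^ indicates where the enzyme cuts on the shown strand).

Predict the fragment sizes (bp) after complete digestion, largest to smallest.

48, 42, 28, 16 bp

HindIII sites (AAGCTT) start at positions 48, 76, 92.
HindIII cuts after the first base of each site, so after positions 48, 76, 92.
Linear molecule, 3 cuts → 4 fragments:
  1–48 → 48 bp
  49–76 → 28 bp
  77–92 → 16 bp
  93–134 → 42 bp
Sorted largest to smallest: 48, 42, 28, 16 bp.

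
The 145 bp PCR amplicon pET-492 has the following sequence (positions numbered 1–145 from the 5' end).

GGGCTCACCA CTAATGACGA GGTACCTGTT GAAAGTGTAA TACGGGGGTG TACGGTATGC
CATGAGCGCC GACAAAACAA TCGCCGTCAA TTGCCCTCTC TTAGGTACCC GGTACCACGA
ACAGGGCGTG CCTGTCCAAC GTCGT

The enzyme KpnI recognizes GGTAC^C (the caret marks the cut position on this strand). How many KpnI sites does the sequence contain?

3

GGTACC occurs starting at positions 21, 104, 111.
KpnI cuts at 3 sites.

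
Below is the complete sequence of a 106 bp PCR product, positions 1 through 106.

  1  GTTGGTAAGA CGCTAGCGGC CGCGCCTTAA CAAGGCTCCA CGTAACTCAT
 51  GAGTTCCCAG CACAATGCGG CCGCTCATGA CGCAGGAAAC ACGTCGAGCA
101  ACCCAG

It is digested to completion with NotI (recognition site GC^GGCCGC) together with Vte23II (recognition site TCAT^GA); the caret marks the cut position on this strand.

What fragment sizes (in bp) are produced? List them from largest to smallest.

NotI sites (GCGGCCGC) start at positions 16, 67.
NotI cuts after base 2 of each site, so after positions 17, 68.
Vte23II sites (TCATGA) start at positions 47, 75.
Vte23II cuts after base 4 of each site, so after positions 50, 78.
Combined cut positions: 17, 50, 68, 78.
Linear molecule, 4 cuts → 5 fragments:
  1–17 → 17 bp
  18–50 → 33 bp
  51–68 → 18 bp
  69–78 → 10 bp
  79–106 → 28 bp
Sorted largest to smallest: 33, 28, 18, 17, 10 bp.

33, 28, 18, 17, 10 bp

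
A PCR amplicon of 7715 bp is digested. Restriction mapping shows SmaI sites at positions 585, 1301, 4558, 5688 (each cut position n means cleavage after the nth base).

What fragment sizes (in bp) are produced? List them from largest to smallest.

3257, 2027, 1130, 716, 585 bp

Linear molecule, 4 cuts → 5 fragments:
  585 − 0 = 585 bp
  1301 − 585 = 716 bp
  4558 − 1301 = 3257 bp
  5688 − 4558 = 1130 bp
  7715 − 5688 = 2027 bp
Sorted largest to smallest: 3257, 2027, 1130, 716, 585 bp.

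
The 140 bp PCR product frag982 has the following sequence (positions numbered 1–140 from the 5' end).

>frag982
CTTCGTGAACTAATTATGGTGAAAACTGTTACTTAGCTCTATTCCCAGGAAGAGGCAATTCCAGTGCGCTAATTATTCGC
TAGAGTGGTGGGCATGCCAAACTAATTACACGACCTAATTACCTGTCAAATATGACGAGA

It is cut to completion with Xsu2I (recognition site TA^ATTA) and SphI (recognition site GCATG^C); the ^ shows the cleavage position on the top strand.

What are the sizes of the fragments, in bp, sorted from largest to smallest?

59, 25, 23, 13, 12, 8 bp

Xsu2I sites (TAATTA) start at positions 11, 70, 103, 116.
Xsu2I cuts after base 2 of each site, so after positions 12, 71, 104, 117.
The SphI site (GCATGC) starts at position 92.
SphI cuts after base 5 of each site (before the last base), so after position 96.
Combined cut positions: 12, 71, 96, 104, 117.
Linear molecule, 5 cuts → 6 fragments:
  1–12 → 12 bp
  13–71 → 59 bp
  72–96 → 25 bp
  97–104 → 8 bp
  105–117 → 13 bp
  118–140 → 23 bp
Sorted largest to smallest: 59, 25, 23, 13, 12, 8 bp.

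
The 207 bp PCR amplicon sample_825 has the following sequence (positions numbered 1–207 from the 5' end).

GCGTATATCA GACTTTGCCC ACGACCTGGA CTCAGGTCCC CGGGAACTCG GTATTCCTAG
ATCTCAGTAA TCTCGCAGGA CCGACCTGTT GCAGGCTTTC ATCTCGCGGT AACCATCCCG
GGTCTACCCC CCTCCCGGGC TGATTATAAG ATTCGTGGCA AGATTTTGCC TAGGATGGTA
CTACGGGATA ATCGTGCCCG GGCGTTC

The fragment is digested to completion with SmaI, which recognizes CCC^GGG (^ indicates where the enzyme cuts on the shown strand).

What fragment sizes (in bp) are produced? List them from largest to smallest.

78, 63, 41, 17, 8 bp

SmaI sites (CCCGGG) start at positions 39, 117, 134, 197.
SmaI cuts after base 3 of each site, so after positions 41, 119, 136, 199.
Linear molecule, 4 cuts → 5 fragments:
  1–41 → 41 bp
  42–119 → 78 bp
  120–136 → 17 bp
  137–199 → 63 bp
  200–207 → 8 bp
Sorted largest to smallest: 78, 63, 41, 17, 8 bp.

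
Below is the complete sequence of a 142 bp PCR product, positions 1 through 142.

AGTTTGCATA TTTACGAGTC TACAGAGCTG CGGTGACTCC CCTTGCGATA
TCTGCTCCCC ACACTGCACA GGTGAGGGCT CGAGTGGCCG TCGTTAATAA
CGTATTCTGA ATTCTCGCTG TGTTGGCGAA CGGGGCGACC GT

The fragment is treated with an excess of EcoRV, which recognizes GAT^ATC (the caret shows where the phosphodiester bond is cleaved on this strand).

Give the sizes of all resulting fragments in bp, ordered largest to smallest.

The EcoRV site (GATATC) starts at position 47.
EcoRV cuts after base 3 of each site, so after position 49.
Linear molecule, 1 cut → 2 fragments:
  1–49 → 49 bp
  50–142 → 93 bp
Sorted largest to smallest: 93, 49 bp.

93, 49 bp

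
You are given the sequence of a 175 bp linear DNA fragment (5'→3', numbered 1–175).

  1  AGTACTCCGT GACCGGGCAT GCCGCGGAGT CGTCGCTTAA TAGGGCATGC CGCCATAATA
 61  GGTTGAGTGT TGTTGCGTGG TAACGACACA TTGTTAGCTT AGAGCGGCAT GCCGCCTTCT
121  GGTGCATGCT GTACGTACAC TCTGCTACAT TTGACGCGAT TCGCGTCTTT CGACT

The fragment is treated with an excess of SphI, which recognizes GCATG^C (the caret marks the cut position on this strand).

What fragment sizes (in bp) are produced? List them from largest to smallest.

62, 47, 28, 21, 17 bp

SphI sites (GCATGC) start at positions 17, 45, 107, 124.
SphI cuts after base 5 of each site (before the last base), so after positions 21, 49, 111, 128.
Linear molecule, 4 cuts → 5 fragments:
  1–21 → 21 bp
  22–49 → 28 bp
  50–111 → 62 bp
  112–128 → 17 bp
  129–175 → 47 bp
Sorted largest to smallest: 62, 47, 28, 21, 17 bp.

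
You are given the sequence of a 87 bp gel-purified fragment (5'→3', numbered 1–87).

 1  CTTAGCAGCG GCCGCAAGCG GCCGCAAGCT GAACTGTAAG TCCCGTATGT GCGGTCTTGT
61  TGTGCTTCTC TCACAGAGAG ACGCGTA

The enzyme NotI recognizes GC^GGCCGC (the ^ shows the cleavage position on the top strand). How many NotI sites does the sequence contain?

2

GCGGCCGC occurs starting at positions 8, 18.
NotI cuts at 2 sites.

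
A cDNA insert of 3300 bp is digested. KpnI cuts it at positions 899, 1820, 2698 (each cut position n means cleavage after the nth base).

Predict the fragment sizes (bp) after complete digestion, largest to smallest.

921, 899, 878, 602 bp

Linear molecule, 3 cuts → 4 fragments:
  899 − 0 = 899 bp
  1820 − 899 = 921 bp
  2698 − 1820 = 878 bp
  3300 − 2698 = 602 bp
Sorted largest to smallest: 921, 899, 878, 602 bp.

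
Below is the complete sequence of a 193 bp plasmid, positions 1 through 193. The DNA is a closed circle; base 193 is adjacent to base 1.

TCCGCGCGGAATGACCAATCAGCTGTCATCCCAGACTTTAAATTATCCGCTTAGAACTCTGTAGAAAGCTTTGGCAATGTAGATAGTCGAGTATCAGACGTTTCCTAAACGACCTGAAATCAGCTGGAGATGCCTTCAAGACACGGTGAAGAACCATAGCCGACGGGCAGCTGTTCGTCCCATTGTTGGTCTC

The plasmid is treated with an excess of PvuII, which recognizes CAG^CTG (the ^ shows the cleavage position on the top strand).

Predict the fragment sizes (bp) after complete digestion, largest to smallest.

101, 47, 45 bp

PvuII sites (CAGCTG) start at positions 20, 121, 168.
PvuII cuts after base 3 of each site, so after positions 22, 123, 170.
Circular molecule, 3 cuts → 3 fragments:
  23–123 → 101 bp
  124–170 → 47 bp
  171–193 then 1–22 → 23 + 22 = 45 bp
Sorted largest to smallest: 101, 47, 45 bp.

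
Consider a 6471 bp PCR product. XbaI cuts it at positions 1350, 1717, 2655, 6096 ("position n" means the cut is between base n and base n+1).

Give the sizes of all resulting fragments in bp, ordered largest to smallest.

Linear molecule, 4 cuts → 5 fragments:
  1350 − 0 = 1350 bp
  1717 − 1350 = 367 bp
  2655 − 1717 = 938 bp
  6096 − 2655 = 3441 bp
  6471 − 6096 = 375 bp
Sorted largest to smallest: 3441, 1350, 938, 375, 367 bp.

3441, 1350, 938, 375, 367 bp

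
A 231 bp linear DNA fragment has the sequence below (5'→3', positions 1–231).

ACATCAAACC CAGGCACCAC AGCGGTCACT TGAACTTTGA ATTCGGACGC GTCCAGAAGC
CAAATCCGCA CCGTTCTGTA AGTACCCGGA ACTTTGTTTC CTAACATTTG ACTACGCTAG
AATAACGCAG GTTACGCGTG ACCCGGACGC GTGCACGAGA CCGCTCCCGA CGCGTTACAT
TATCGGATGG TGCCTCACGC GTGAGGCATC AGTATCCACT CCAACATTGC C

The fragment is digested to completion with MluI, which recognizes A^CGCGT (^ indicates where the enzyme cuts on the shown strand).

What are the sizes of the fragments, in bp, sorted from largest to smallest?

87, 47, 34, 27, 23, 13 bp

MluI sites (ACGCGT) start at positions 47, 134, 147, 170, 197.
MluI cuts after the first base of each site, so after positions 47, 134, 147, 170, 197.
Linear molecule, 5 cuts → 6 fragments:
  1–47 → 47 bp
  48–134 → 87 bp
  135–147 → 13 bp
  148–170 → 23 bp
  171–197 → 27 bp
  198–231 → 34 bp
Sorted largest to smallest: 87, 47, 34, 27, 23, 13 bp.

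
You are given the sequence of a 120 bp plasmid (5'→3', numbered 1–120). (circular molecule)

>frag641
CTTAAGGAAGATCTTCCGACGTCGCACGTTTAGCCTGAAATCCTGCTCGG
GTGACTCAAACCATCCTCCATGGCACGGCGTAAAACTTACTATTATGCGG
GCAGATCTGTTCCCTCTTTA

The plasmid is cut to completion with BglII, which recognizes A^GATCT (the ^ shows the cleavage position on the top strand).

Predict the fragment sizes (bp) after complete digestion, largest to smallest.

94, 26 bp

BglII sites (AGATCT) start at positions 9, 103.
BglII cuts after the first base of each site, so after positions 9, 103.
Circular molecule, 2 cuts → 2 fragments:
  10–103 → 94 bp
  104–120 then 1–9 → 17 + 9 = 26 bp
Sorted largest to smallest: 94, 26 bp.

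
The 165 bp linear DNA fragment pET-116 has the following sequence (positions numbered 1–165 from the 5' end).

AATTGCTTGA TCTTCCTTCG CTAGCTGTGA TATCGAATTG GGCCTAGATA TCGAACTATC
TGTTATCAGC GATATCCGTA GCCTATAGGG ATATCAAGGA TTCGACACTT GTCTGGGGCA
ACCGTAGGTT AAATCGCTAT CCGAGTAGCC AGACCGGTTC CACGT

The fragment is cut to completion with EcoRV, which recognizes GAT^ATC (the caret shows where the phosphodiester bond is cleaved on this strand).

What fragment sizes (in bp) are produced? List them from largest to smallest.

73, 31, 24, 19, 18 bp

EcoRV sites (GATATC) start at positions 29, 47, 71, 90.
EcoRV cuts after base 3 of each site, so after positions 31, 49, 73, 92.
Linear molecule, 4 cuts → 5 fragments:
  1–31 → 31 bp
  32–49 → 18 bp
  50–73 → 24 bp
  74–92 → 19 bp
  93–165 → 73 bp
Sorted largest to smallest: 73, 31, 24, 19, 18 bp.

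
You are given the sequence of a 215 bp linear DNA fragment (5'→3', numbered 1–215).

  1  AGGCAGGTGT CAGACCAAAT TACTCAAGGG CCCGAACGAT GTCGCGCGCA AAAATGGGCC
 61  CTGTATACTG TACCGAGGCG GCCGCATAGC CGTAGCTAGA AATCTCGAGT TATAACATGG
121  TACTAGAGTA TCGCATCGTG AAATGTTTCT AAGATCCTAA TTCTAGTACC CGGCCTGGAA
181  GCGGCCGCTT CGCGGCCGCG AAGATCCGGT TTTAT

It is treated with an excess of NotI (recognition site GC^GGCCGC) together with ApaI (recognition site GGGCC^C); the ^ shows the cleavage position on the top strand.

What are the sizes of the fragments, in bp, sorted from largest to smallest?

NotI sites (GCGGCCGC) start at positions 78, 181, 192.
NotI cuts after base 2 of each site, so after positions 79, 182, 193.
ApaI sites (GGGCCC) start at positions 28, 56.
ApaI cuts after base 5 of each site (before the last base), so after positions 32, 60.
Combined cut positions: 32, 60, 79, 182, 193.
Linear molecule, 5 cuts → 6 fragments:
  1–32 → 32 bp
  33–60 → 28 bp
  61–79 → 19 bp
  80–182 → 103 bp
  183–193 → 11 bp
  194–215 → 22 bp
Sorted largest to smallest: 103, 32, 28, 22, 19, 11 bp.

103, 32, 28, 22, 19, 11 bp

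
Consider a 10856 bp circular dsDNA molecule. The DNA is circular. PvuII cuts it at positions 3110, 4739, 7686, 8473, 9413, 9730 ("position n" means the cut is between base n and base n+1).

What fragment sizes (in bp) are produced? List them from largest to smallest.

4236, 2947, 1629, 940, 787, 317 bp

Circular molecule, 6 cuts → 6 fragments:
  4739 − 3110 = 1629 bp
  7686 − 4739 = 2947 bp
  8473 − 7686 = 787 bp
  9413 − 8473 = 940 bp
  9730 − 9413 = 317 bp
  wrap: 10856 − 9730 + 3110 = 4236 bp
Sorted largest to smallest: 4236, 2947, 1629, 940, 787, 317 bp.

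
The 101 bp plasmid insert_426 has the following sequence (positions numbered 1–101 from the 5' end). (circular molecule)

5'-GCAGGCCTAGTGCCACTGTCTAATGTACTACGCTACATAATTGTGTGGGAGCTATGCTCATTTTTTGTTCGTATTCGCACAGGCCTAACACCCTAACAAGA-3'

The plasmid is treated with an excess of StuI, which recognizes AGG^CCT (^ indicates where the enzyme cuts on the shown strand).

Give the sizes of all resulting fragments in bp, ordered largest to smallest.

78, 23 bp

StuI sites (AGGCCT) start at positions 3, 81.
StuI cuts after base 3 of each site, so after positions 5, 83.
Circular molecule, 2 cuts → 2 fragments:
  6–83 → 78 bp
  84–101 then 1–5 → 18 + 5 = 23 bp
Sorted largest to smallest: 78, 23 bp.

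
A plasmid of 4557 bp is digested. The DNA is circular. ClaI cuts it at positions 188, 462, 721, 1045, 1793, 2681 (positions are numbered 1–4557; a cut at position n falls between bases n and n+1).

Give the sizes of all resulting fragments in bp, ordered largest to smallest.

Circular molecule, 6 cuts → 6 fragments:
  462 − 188 = 274 bp
  721 − 462 = 259 bp
  1045 − 721 = 324 bp
  1793 − 1045 = 748 bp
  2681 − 1793 = 888 bp
  wrap: 4557 − 2681 + 188 = 2064 bp
Sorted largest to smallest: 2064, 888, 748, 324, 274, 259 bp.

2064, 888, 748, 324, 274, 259 bp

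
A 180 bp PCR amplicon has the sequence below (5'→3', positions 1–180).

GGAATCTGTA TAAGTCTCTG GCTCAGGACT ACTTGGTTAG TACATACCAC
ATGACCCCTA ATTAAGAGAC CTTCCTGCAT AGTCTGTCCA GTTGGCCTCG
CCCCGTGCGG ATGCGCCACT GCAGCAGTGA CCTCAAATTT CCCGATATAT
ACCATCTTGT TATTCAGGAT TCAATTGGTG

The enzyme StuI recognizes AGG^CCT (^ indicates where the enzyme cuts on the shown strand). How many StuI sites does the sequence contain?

No occurrence of AGGCCT is present in the sequence.
StuI does not cut: 0 sites.

0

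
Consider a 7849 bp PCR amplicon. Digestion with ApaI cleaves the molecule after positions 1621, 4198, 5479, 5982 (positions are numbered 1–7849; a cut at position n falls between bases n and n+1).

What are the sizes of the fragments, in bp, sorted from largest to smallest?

2577, 1867, 1621, 1281, 503 bp

Linear molecule, 4 cuts → 5 fragments:
  1621 − 0 = 1621 bp
  4198 − 1621 = 2577 bp
  5479 − 4198 = 1281 bp
  5982 − 5479 = 503 bp
  7849 − 5982 = 1867 bp
Sorted largest to smallest: 2577, 1867, 1621, 1281, 503 bp.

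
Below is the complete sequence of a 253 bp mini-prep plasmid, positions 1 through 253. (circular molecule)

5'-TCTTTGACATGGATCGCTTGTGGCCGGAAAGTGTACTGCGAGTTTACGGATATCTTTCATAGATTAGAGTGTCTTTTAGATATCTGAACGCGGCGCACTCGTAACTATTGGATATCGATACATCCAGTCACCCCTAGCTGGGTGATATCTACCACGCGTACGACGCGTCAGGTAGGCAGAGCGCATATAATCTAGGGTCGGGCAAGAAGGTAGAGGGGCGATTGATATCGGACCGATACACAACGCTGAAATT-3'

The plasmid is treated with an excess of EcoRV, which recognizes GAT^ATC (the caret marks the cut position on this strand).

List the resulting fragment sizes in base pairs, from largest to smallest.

EcoRV sites (GATATC) start at positions 49, 79, 111, 144, 224.
EcoRV cuts after base 3 of each site, so after positions 51, 81, 113, 146, 226.
Circular molecule, 5 cuts → 5 fragments:
  52–81 → 30 bp
  82–113 → 32 bp
  114–146 → 33 bp
  147–226 → 80 bp
  227–253 then 1–51 → 27 + 51 = 78 bp
Sorted largest to smallest: 80, 78, 33, 32, 30 bp.

80, 78, 33, 32, 30 bp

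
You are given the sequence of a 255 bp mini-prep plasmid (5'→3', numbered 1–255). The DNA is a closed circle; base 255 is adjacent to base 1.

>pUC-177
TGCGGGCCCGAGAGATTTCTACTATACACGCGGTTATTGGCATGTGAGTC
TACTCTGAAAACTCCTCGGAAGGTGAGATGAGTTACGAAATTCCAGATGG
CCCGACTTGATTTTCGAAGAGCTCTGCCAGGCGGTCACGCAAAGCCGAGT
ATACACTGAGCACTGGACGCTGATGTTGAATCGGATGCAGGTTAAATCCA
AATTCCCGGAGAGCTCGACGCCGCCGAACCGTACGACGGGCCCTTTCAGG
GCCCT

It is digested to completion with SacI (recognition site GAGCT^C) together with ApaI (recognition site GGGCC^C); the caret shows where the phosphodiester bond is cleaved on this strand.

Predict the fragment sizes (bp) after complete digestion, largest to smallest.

115, 92, 27, 11, 10 bp

SacI sites (GAGCTC) start at positions 119, 211.
SacI cuts after base 5 of each site (before the last base), so after positions 123, 215.
ApaI sites (GGGCCC) start at positions 4, 238, 249.
ApaI cuts after base 5 of each site (before the last base), so after positions 8, 242, 253.
Combined cut positions: 8, 123, 215, 242, 253.
Circular molecule, 5 cuts → 5 fragments:
  9–123 → 115 bp
  124–215 → 92 bp
  216–242 → 27 bp
  243–253 → 11 bp
  254–255 then 1–8 → 2 + 8 = 10 bp
Sorted largest to smallest: 115, 92, 27, 11, 10 bp.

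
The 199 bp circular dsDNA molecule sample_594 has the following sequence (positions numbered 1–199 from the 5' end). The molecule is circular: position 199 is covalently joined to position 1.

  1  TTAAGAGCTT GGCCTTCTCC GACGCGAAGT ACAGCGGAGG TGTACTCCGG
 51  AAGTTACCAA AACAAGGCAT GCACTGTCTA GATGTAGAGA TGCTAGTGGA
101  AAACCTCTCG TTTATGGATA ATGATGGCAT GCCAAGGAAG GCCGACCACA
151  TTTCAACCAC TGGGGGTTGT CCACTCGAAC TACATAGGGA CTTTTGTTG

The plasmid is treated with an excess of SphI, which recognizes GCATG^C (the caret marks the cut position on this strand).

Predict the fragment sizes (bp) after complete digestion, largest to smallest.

SphI sites (GCATGC) start at positions 67, 127.
SphI cuts after base 5 of each site (before the last base), so after positions 71, 131.
Circular molecule, 2 cuts → 2 fragments:
  72–131 → 60 bp
  132–199 then 1–71 → 68 + 71 = 139 bp
Sorted largest to smallest: 139, 60 bp.

139, 60 bp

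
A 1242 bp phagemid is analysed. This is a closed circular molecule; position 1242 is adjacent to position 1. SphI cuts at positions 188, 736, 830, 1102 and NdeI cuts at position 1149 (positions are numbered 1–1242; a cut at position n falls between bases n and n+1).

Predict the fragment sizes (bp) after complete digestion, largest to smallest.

548, 281, 272, 94, 47 bp

Combined cut positions (sorted): 188, 736, 830, 1102, 1149.
Circular molecule, 5 cuts → 5 fragments:
  736 − 188 = 548 bp
  830 − 736 = 94 bp
  1102 − 830 = 272 bp
  1149 − 1102 = 47 bp
  wrap: 1242 − 1149 + 188 = 281 bp
Sorted largest to smallest: 548, 281, 272, 94, 47 bp.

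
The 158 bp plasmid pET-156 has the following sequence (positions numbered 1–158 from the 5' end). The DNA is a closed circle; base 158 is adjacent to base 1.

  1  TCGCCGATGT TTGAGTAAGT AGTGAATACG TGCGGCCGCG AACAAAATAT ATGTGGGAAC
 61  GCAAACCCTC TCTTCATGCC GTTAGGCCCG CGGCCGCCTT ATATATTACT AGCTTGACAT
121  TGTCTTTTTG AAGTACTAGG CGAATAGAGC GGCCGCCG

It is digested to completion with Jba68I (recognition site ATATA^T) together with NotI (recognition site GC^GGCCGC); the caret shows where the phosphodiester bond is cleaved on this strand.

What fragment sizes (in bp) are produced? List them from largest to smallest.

Jba68I sites (ATATAT) start at positions 47, 101.
Jba68I cuts after base 5 of each site (before the last base), so after positions 51, 105.
NotI sites (GCGGCCGC) start at positions 32, 90, 149.
NotI cuts after base 2 of each site, so after positions 33, 91, 150.
Combined cut positions: 33, 51, 91, 105, 150.
Circular molecule, 5 cuts → 5 fragments:
  34–51 → 18 bp
  52–91 → 40 bp
  92–105 → 14 bp
  106–150 → 45 bp
  151–158 then 1–33 → 8 + 33 = 41 bp
Sorted largest to smallest: 45, 41, 40, 18, 14 bp.

45, 41, 40, 18, 14 bp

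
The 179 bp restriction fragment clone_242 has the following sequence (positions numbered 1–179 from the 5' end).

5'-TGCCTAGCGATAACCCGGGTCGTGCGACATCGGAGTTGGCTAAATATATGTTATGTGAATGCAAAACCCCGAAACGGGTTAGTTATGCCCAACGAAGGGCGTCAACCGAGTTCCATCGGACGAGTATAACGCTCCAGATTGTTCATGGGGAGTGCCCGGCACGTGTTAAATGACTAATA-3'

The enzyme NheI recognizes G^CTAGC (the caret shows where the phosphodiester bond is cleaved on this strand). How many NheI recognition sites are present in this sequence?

No occurrence of GCTAGC is present in the sequence.
NheI does not cut: 0 sites.

0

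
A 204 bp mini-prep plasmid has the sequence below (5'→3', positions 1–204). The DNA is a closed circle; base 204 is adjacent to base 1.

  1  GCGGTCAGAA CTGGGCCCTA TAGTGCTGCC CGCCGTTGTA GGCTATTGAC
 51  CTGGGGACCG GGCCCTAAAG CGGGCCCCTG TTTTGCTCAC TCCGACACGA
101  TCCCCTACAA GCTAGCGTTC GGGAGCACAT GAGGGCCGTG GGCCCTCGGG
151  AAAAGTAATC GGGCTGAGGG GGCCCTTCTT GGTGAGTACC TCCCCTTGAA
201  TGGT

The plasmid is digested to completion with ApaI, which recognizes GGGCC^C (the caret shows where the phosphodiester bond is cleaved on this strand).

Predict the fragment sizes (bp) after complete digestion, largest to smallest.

ApaI sites (GGGCCC) start at positions 13, 60, 72, 140, 170.
ApaI cuts after base 5 of each site (before the last base), so after positions 17, 64, 76, 144, 174.
Circular molecule, 5 cuts → 5 fragments:
  18–64 → 47 bp
  65–76 → 12 bp
  77–144 → 68 bp
  145–174 → 30 bp
  175–204 then 1–17 → 30 + 17 = 47 bp
Sorted largest to smallest: 68, 47, 47, 30, 12 bp.

68, 47, 47, 30, 12 bp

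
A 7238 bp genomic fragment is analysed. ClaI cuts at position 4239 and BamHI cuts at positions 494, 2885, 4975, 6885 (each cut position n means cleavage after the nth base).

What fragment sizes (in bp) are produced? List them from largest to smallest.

Combined cut positions (sorted): 494, 2885, 4239, 4975, 6885.
Linear molecule, 5 cuts → 6 fragments:
  494 − 0 = 494 bp
  2885 − 494 = 2391 bp
  4239 − 2885 = 1354 bp
  4975 − 4239 = 736 bp
  6885 − 4975 = 1910 bp
  7238 − 6885 = 353 bp
Sorted largest to smallest: 2391, 1910, 1354, 736, 494, 353 bp.

2391, 1910, 1354, 736, 494, 353 bp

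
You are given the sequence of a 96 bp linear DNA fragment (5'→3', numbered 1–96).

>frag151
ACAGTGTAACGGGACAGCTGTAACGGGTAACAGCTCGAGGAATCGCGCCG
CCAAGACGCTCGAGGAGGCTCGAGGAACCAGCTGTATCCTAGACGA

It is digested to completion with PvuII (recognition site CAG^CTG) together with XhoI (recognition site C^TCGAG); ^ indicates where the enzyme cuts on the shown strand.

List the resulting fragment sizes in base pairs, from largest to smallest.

25, 17, 17, 15, 12, 10 bp

PvuII sites (CAGCTG) start at positions 15, 79.
PvuII cuts after base 3 of each site, so after positions 17, 81.
XhoI sites (CTCGAG) start at positions 34, 59, 69.
XhoI cuts after the first base of each site, so after positions 34, 59, 69.
Combined cut positions: 17, 34, 59, 69, 81.
Linear molecule, 5 cuts → 6 fragments:
  1–17 → 17 bp
  18–34 → 17 bp
  35–59 → 25 bp
  60–69 → 10 bp
  70–81 → 12 bp
  82–96 → 15 bp
Sorted largest to smallest: 25, 17, 17, 15, 12, 10 bp.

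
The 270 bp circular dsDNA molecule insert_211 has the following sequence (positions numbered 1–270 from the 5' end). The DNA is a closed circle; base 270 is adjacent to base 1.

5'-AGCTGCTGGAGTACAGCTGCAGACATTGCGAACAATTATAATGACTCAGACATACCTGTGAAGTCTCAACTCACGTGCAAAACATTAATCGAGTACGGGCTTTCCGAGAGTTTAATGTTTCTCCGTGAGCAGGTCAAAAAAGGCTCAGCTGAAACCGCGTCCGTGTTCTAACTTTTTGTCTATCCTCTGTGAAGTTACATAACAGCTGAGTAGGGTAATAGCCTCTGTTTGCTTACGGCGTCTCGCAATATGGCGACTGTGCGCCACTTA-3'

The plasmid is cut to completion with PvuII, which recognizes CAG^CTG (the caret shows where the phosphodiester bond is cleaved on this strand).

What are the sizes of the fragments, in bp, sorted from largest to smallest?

132, 81, 57 bp

PvuII sites (CAGCTG) start at positions 14, 146, 203.
PvuII cuts after base 3 of each site, so after positions 16, 148, 205.
Circular molecule, 3 cuts → 3 fragments:
  17–148 → 132 bp
  149–205 → 57 bp
  206–270 then 1–16 → 65 + 16 = 81 bp
Sorted largest to smallest: 132, 81, 57 bp.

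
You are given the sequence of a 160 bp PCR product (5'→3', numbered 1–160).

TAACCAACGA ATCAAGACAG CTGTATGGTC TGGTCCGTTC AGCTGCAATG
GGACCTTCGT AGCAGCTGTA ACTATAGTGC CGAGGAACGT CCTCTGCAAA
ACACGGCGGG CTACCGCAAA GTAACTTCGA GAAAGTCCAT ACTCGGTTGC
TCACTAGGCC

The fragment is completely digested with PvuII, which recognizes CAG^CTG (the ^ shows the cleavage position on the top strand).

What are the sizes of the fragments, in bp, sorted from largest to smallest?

95, 23, 22, 20 bp

PvuII sites (CAGCTG) start at positions 18, 40, 63.
PvuII cuts after base 3 of each site, so after positions 20, 42, 65.
Linear molecule, 3 cuts → 4 fragments:
  1–20 → 20 bp
  21–42 → 22 bp
  43–65 → 23 bp
  66–160 → 95 bp
Sorted largest to smallest: 95, 23, 22, 20 bp.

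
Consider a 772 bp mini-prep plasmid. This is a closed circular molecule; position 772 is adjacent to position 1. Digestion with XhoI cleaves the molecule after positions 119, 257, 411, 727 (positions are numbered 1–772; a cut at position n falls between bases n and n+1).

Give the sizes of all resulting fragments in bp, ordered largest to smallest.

Circular molecule, 4 cuts → 4 fragments:
  257 − 119 = 138 bp
  411 − 257 = 154 bp
  727 − 411 = 316 bp
  wrap: 772 − 727 + 119 = 164 bp
Sorted largest to smallest: 316, 164, 154, 138 bp.

316, 164, 154, 138 bp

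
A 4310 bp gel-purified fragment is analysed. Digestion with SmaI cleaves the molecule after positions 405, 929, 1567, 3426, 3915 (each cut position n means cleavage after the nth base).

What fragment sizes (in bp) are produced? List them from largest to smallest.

Linear molecule, 5 cuts → 6 fragments:
  405 − 0 = 405 bp
  929 − 405 = 524 bp
  1567 − 929 = 638 bp
  3426 − 1567 = 1859 bp
  3915 − 3426 = 489 bp
  4310 − 3915 = 395 bp
Sorted largest to smallest: 1859, 638, 524, 489, 405, 395 bp.

1859, 638, 524, 489, 405, 395 bp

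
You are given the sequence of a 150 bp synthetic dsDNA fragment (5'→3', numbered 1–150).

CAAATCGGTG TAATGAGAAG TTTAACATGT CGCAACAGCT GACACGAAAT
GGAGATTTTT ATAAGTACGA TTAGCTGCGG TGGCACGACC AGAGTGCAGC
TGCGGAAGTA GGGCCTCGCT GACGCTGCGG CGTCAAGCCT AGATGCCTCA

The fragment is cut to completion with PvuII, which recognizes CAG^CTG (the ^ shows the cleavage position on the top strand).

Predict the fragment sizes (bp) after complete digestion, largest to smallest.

PvuII sites (CAGCTG) start at positions 36, 97.
PvuII cuts after base 3 of each site, so after positions 38, 99.
Linear molecule, 2 cuts → 3 fragments:
  1–38 → 38 bp
  39–99 → 61 bp
  100–150 → 51 bp
Sorted largest to smallest: 61, 51, 38 bp.

61, 51, 38 bp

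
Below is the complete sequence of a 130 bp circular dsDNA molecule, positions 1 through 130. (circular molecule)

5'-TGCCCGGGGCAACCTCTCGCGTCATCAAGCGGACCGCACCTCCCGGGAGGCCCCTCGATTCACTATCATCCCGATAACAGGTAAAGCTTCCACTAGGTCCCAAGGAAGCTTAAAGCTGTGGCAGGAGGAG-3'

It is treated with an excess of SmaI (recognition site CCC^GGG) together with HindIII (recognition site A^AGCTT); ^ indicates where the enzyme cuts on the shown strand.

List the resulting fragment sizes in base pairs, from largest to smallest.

40, 39, 29, 22 bp

SmaI sites (CCCGGG) start at positions 3, 42.
SmaI cuts after base 3 of each site, so after positions 5, 44.
HindIII sites (AAGCTT) start at positions 84, 106.
HindIII cuts after the first base of each site, so after positions 84, 106.
Combined cut positions: 5, 44, 84, 106.
Circular molecule, 4 cuts → 4 fragments:
  6–44 → 39 bp
  45–84 → 40 bp
  85–106 → 22 bp
  107–130 then 1–5 → 24 + 5 = 29 bp
Sorted largest to smallest: 40, 39, 29, 22 bp.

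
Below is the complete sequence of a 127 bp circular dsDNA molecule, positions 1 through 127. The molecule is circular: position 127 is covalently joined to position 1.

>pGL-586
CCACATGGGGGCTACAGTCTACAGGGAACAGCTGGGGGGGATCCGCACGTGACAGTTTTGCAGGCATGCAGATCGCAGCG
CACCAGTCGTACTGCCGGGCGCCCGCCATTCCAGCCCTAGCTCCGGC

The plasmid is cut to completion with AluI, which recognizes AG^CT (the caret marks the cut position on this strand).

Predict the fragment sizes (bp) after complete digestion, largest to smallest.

89, 38 bp

AluI sites (AGCT) start at positions 30, 119.
AluI cuts after base 2 of each site, so after positions 31, 120.
Circular molecule, 2 cuts → 2 fragments:
  32–120 → 89 bp
  121–127 then 1–31 → 7 + 31 = 38 bp
Sorted largest to smallest: 89, 38 bp.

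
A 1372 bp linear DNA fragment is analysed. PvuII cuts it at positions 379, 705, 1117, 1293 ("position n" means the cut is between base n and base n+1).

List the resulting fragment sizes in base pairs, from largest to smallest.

412, 379, 326, 176, 79 bp

Linear molecule, 4 cuts → 5 fragments:
  379 − 0 = 379 bp
  705 − 379 = 326 bp
  1117 − 705 = 412 bp
  1293 − 1117 = 176 bp
  1372 − 1293 = 79 bp
Sorted largest to smallest: 412, 379, 326, 176, 79 bp.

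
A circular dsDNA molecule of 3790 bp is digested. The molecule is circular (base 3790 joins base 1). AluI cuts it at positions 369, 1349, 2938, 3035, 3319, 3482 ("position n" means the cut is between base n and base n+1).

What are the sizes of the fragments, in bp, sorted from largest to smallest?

1589, 980, 677, 284, 163, 97 bp

Circular molecule, 6 cuts → 6 fragments:
  1349 − 369 = 980 bp
  2938 − 1349 = 1589 bp
  3035 − 2938 = 97 bp
  3319 − 3035 = 284 bp
  3482 − 3319 = 163 bp
  wrap: 3790 − 3482 + 369 = 677 bp
Sorted largest to smallest: 1589, 980, 677, 284, 163, 97 bp.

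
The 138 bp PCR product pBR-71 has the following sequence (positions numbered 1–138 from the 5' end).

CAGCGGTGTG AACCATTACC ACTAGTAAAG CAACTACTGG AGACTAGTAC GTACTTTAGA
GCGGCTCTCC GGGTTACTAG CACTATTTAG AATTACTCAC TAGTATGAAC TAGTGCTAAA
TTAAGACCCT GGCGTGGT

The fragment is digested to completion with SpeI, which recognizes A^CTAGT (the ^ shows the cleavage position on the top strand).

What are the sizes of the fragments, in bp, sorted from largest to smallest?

56, 29, 22, 21, 10 bp

SpeI sites (ACTAGT) start at positions 21, 43, 99, 109.
SpeI cuts after the first base of each site, so after positions 21, 43, 99, 109.
Linear molecule, 4 cuts → 5 fragments:
  1–21 → 21 bp
  22–43 → 22 bp
  44–99 → 56 bp
  100–109 → 10 bp
  110–138 → 29 bp
Sorted largest to smallest: 56, 29, 22, 21, 10 bp.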